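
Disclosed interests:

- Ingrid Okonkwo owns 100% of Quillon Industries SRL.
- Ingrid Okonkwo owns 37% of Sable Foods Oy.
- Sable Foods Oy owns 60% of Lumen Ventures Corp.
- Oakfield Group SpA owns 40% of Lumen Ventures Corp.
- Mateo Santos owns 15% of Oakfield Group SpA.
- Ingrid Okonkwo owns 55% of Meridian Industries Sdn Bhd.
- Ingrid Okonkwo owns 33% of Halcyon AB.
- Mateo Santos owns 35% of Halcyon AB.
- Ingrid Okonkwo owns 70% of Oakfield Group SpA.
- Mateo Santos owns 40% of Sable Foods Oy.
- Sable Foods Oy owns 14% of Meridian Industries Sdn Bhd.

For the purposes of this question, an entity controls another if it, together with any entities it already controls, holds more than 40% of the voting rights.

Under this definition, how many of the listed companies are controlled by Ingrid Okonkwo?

Ingrid holds 70% of Oakfield, so Ingrid controls Oakfield.
Ingrid holds 100% of Quillon, so Ingrid controls Quillon.
Ingrid holds 55% of Meridian, so Ingrid controls Meridian.
No other company's threshold is met.
Ingrid controls 3 companies.

3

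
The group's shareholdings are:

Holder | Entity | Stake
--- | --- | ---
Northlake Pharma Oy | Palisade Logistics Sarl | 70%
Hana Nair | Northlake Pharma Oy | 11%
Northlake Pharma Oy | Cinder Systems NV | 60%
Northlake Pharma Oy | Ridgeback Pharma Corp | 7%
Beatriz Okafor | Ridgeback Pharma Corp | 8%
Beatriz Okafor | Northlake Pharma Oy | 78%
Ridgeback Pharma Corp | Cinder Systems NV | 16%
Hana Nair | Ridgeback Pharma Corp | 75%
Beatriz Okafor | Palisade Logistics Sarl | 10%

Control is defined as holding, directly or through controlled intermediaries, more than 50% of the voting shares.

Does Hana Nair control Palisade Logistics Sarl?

Hana holds 75% of Ridgeback, so Hana controls Ridgeback.
Neither Hana nor any entity Hana controls holds any voting interest in Palisade.
So Hana does not control Palisade.

No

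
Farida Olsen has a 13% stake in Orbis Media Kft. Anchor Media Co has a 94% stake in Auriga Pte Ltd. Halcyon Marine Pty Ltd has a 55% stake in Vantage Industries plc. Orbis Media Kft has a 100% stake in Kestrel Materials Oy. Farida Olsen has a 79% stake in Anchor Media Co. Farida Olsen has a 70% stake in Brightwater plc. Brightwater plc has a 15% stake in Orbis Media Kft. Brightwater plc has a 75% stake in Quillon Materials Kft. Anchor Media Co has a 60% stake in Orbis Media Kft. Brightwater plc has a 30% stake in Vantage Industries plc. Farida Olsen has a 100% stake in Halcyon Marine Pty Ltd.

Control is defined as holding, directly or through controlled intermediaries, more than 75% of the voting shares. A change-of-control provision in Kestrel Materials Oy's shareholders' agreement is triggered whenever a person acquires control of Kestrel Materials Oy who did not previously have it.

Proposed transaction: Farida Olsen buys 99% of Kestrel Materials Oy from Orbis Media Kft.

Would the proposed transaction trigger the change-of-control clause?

Yes

The purchase adds only to Farida's holdings (Orbis's stake shrinks), so Farida is the only person who could newly come to control Kestrel.
Farida holds 79% of Anchor, so Farida controls Anchor.
Farida holds 100% of Halcyon, so Farida controls Halcyon.
Anchor holds 94% of Auriga, so Farida controls Auriga.
Neither Farida nor any entity Farida controls holds any voting interest in Kestrel.
So before the transaction, Farida does not control Kestrel.
After the purchase, Farida holds 99% of Kestrel directly, and Orbis's stake falls to 1%.
Farida holds 99% of Kestrel, so Farida controls Kestrel.
Farida did not control Kestrel before and does after, so the clause is triggered.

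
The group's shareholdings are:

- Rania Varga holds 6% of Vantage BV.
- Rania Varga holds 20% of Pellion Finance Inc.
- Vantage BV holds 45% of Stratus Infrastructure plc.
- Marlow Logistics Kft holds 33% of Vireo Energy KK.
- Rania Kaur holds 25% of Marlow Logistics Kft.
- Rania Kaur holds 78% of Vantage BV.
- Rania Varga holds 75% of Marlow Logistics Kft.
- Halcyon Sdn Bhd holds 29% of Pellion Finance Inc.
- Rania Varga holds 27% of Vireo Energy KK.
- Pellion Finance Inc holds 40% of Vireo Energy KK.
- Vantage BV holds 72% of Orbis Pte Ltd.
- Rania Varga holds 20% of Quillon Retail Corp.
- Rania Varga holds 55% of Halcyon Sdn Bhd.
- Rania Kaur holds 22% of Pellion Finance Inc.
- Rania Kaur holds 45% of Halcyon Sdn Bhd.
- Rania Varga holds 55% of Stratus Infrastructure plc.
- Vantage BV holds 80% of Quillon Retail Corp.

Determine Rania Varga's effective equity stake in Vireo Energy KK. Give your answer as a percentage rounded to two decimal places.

Rania Varga reaches Vireo along 4 paths.
Via Halcyon → Pellion: 55% × 29% × 40% = 6.38%.
Via Pellion: 20% × 40% = 8%.
Via Marlow: 75% × 33% = 24.75%.
Direct stake: 27% = 27%.
Total: 6.38% + 8% + 24.75% + 27% = 66.13%.

66.13%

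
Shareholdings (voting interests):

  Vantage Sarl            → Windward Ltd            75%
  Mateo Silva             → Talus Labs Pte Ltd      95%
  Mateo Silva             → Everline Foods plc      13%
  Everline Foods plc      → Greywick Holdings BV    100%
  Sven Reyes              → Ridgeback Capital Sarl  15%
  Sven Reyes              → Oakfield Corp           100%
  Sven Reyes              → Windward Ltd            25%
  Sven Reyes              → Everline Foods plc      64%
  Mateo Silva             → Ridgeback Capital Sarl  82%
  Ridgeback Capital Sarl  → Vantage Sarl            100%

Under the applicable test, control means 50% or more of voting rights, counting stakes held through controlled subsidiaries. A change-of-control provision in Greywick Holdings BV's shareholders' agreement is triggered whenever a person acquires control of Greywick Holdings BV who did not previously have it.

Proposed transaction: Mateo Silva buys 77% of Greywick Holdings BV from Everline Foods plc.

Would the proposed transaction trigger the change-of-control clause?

The purchase adds only to Mateo's holdings (Everline's stake shrinks), so Mateo is the only person who could newly come to control Greywick.
Mateo holds 82% of Ridgeback, so Mateo controls Ridgeback.
Ridgeback holds 100% of Vantage, so Mateo controls Vantage.
Mateo holds 95% of Talus, so Mateo controls Talus.
Vantage holds 75% of Windward, so Mateo controls Windward.
Neither Mateo nor any entity Mateo controls holds any voting interest in Greywick.
So before the transaction, Mateo does not control Greywick.
After the purchase, Mateo holds 77% of Greywick directly, and Everline's stake falls to 23%.
Mateo holds 77% of Greywick, so Mateo controls Greywick.
Mateo did not control Greywick before and does after, so the clause is triggered.

Yes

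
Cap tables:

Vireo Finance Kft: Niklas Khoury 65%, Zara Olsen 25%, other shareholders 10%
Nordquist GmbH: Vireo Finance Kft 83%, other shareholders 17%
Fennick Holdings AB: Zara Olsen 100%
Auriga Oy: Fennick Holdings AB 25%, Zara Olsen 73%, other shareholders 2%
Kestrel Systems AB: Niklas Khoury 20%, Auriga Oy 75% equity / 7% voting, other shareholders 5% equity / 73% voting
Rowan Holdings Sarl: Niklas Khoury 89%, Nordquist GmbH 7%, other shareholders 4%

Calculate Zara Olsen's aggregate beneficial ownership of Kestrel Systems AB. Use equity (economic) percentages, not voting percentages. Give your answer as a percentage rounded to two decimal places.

73.50%

Zara reaches Kestrel along 2 paths.
Via Fennick → Auriga: 100% × 25% × 75% = 18.75%.
Via Auriga: 73% × 75% = 54.75%.
Total: 18.75% + 54.75% = 73.5%.
Rounded: 73.50%.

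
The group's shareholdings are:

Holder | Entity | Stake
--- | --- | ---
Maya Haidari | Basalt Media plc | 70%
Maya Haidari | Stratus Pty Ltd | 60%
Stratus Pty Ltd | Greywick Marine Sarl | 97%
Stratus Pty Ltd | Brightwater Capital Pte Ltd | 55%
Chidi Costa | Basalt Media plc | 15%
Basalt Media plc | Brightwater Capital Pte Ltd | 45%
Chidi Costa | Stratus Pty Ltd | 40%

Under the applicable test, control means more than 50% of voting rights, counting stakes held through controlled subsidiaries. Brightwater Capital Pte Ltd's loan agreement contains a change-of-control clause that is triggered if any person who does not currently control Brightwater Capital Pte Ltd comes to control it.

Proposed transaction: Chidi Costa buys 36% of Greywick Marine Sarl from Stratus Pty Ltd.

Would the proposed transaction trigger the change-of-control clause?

No

The purchase adds only to Chidi's holdings (Stratus's stake shrinks), so Chidi is the only person who could newly come to control Brightwater.
Chidi's largest direct stake is 40% in Stratus, which does not meet the threshold, so Chidi controls no company.
Neither Chidi nor any entity Chidi controls holds any voting interest in Brightwater.
So before the transaction, Chidi does not control Brightwater.
After the purchase, Chidi holds 36% of Greywick directly, and Stratus's stake falls to 61%.
Chidi's side now holds 36% of Greywick, not > 50%, so Chidi still does not control Greywick.
After the transaction, neither Chidi nor any entity Chidi controls holds a voting interest in Brightwater, so Chidi still does not control it.
No new person acquires control, so the clause is not triggered.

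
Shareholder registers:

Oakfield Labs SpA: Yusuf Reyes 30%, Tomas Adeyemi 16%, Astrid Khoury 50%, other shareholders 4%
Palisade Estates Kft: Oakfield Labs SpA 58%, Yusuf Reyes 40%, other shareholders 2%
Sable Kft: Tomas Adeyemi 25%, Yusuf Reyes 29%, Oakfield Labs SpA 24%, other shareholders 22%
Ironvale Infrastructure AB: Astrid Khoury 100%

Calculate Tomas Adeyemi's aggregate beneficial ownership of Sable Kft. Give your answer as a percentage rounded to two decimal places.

Tomas reaches Sable along 2 paths.
Direct stake: 25% = 25%.
Via Oakfield: 16% × 24% = 3.84%.
Total: 25% + 3.84% = 28.84%.

28.84%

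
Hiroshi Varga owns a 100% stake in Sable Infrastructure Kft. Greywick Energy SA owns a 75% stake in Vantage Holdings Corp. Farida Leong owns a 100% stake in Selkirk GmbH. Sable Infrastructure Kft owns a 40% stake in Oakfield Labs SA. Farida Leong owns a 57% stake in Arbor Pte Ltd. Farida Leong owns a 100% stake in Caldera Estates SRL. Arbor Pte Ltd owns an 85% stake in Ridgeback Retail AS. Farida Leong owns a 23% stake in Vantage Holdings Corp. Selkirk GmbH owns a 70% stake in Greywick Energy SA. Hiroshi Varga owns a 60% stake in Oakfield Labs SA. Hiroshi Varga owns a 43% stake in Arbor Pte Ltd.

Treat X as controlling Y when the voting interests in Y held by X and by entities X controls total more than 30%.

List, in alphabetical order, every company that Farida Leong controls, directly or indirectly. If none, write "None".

Farida holds 57% of Arbor, so Farida controls Arbor.
Farida holds 100% of Selkirk, so Farida controls Selkirk.
Farida holds 100% of Caldera, so Farida controls Caldera.
Selkirk holds 70% of Greywick, so Farida controls Greywick.
Greywick and Farida together hold 75% + 23% = 98% of Vantage, so Farida controls Vantage.
Arbor holds 85% of Ridgeback, so Farida controls Ridgeback.
No other company's threshold is met.

Arbor Pte Ltd, Caldera Estates SRL, Greywick Energy SA, Ridgeback Retail AS, Selkirk GmbH, Vantage Holdings Corp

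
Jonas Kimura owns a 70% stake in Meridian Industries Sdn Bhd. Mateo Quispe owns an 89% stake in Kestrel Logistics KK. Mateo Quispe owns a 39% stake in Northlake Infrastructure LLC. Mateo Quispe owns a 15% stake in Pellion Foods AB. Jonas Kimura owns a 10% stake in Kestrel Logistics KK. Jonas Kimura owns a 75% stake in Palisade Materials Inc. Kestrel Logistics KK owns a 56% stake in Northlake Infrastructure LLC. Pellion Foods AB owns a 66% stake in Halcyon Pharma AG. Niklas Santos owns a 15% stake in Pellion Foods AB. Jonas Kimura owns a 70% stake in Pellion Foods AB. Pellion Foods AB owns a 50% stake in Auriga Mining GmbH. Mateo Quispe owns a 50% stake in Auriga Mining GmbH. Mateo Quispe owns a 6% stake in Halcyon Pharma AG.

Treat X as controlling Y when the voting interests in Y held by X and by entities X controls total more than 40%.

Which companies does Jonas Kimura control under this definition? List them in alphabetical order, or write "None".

Jonas holds 75% of Palisade, so Jonas controls Palisade.
Jonas holds 70% of Pellion, so Jonas controls Pellion.
Pellion holds 50% of Auriga, so Jonas controls Auriga.
Jonas holds 70% of Meridian, so Jonas controls Meridian.
Pellion holds 66% of Halcyon, so Jonas controls Halcyon.
No other company's threshold is met.

Auriga Mining GmbH, Halcyon Pharma AG, Meridian Industries Sdn Bhd, Palisade Materials Inc, Pellion Foods AB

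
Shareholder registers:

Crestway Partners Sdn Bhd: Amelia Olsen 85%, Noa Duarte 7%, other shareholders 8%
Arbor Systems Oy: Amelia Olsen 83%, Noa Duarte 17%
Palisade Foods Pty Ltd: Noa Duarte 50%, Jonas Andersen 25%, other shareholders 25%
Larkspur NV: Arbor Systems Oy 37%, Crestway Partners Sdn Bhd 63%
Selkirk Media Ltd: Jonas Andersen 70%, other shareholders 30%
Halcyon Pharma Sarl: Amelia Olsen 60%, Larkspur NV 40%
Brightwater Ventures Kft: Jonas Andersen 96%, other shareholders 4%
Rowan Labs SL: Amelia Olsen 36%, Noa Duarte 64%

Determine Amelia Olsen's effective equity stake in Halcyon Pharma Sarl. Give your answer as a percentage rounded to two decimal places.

Amelia reaches Halcyon along 3 paths.
Direct stake: 60% = 60%.
Via Arbor → Larkspur: 83% × 37% × 40% = 12.284%.
Via Crestway → Larkspur: 85% × 63% × 40% = 21.42%.
Total: 60% + 12.284% + 21.42% = 93.704%.
Rounded: 93.70%.

93.70%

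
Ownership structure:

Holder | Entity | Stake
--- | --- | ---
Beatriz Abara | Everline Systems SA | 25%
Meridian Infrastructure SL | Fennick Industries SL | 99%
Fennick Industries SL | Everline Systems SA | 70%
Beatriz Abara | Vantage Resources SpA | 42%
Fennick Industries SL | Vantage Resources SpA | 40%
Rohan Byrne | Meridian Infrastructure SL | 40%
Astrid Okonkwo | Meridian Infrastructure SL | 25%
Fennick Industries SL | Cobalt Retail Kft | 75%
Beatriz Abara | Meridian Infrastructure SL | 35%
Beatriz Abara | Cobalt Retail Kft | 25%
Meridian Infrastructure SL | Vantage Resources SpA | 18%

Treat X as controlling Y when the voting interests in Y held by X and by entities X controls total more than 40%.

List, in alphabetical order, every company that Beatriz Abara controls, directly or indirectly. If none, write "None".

Beatriz holds 42% of Vantage, so Beatriz controls Vantage.
No other company's threshold is met.

Vantage Resources SpA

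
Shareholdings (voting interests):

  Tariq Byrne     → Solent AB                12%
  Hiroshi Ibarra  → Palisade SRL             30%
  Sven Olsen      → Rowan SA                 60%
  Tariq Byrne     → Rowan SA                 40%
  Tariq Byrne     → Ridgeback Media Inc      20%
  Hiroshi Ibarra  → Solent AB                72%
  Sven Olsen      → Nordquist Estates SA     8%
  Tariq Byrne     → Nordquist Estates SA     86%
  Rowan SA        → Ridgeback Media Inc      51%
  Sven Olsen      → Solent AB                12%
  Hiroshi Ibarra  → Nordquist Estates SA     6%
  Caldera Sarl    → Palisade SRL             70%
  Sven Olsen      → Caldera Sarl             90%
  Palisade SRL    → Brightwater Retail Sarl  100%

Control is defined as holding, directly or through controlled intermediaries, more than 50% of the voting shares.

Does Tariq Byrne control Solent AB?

No

Tariq holds 86% of Nordquist, so Tariq controls Nordquist.
In Solent, Tariq's side holds only 12%, not > 50%.
So Tariq does not control Solent.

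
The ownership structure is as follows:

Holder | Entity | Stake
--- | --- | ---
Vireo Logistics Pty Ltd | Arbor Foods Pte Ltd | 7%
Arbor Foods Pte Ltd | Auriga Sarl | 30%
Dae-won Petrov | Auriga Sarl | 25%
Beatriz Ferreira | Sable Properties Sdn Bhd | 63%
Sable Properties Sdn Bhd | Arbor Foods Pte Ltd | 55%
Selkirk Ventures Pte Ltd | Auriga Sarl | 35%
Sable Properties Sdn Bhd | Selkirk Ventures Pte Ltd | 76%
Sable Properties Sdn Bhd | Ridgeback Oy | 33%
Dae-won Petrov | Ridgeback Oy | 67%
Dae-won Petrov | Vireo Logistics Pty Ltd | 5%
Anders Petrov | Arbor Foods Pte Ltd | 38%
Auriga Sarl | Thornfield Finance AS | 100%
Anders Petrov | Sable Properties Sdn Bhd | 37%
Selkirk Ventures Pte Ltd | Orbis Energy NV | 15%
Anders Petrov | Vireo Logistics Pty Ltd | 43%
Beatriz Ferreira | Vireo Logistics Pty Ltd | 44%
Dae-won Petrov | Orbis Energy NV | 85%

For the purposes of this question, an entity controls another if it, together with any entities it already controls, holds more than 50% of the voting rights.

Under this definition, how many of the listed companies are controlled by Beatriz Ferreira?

Beatriz holds 63% of Sable, so Beatriz controls Sable.
Sable holds 76% of Selkirk, so Beatriz controls Selkirk.
Sable holds 55% of Arbor, so Beatriz controls Arbor.
Arbor and Selkirk together hold 30% + 35% = 65% of Auriga, so Beatriz controls Auriga.
Auriga holds 100% of Thornfield, so Beatriz controls Thornfield.
No other company's threshold is met.
Beatriz controls 5 companies.

5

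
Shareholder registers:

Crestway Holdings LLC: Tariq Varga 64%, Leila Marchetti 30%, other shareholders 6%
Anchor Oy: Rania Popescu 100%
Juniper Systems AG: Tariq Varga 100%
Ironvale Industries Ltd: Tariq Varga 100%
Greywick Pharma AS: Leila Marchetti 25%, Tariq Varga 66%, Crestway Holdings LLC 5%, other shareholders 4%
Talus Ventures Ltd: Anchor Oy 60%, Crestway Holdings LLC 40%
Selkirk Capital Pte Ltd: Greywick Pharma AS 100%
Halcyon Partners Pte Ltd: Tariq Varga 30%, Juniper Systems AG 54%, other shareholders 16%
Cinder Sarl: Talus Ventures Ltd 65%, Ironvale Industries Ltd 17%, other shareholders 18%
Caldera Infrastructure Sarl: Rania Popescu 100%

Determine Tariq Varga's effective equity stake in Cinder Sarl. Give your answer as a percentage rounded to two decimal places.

33.64%

Tariq reaches Cinder along 2 paths.
Via Crestway → Talus: 64% × 40% × 65% = 16.64%.
Via Ironvale: 100% × 17% = 17%.
Total: 16.64% + 17% = 33.64%.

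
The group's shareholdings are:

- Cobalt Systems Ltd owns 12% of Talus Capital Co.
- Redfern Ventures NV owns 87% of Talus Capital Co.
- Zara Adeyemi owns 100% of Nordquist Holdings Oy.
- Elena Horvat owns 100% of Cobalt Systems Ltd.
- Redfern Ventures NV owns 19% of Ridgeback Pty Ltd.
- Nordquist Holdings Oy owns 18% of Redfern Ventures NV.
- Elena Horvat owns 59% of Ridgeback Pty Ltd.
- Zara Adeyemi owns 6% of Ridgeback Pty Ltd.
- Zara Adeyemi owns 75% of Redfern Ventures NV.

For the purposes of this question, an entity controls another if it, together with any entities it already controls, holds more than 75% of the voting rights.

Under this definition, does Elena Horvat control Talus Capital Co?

Elena holds 100% of Cobalt, so Elena controls Cobalt.
In Talus, Elena's side holds only 12%, not > 75%.
So Elena does not control Talus.

No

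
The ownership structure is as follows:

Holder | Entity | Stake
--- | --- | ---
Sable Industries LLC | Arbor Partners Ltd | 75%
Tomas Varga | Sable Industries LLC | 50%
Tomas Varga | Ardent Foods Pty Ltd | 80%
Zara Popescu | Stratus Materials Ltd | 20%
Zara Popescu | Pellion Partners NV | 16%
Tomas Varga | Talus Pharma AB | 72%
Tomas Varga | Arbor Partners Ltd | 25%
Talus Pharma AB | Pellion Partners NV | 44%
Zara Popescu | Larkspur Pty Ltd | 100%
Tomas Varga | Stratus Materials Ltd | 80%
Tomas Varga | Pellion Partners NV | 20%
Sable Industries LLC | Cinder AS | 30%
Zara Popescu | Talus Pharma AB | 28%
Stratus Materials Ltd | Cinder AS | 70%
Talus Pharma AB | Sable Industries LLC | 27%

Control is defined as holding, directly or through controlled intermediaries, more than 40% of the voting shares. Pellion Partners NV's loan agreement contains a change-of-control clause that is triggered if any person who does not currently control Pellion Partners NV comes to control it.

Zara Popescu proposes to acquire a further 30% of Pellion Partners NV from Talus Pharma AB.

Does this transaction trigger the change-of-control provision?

The purchase adds only to Zara's holdings (Talus's stake shrinks), so Zara is the only person who could newly come to control Pellion.
Zara holds 100% of Larkspur, so Zara controls Larkspur.
In Pellion, Zara's side holds only 16%, not > 40%.
So before the transaction, Zara does not control Pellion.
After the purchase, Zara's direct stake in Pellion rises to 16% + 30% = 46%, and Talus's stake falls to 14%.
Zara holds 46% of Pellion, so Zara controls Pellion.
Zara did not control Pellion before and does after, so the clause is triggered.

Yes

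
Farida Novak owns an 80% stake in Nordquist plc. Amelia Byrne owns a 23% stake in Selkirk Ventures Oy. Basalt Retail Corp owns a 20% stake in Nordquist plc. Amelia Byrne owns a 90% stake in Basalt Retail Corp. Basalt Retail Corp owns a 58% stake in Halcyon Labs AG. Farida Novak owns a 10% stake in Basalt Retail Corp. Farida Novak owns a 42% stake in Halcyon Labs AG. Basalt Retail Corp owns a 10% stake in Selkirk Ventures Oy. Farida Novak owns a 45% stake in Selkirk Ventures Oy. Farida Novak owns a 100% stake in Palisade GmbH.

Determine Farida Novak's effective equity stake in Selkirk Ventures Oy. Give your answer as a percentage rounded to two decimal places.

Farida reaches Selkirk along 2 paths.
Direct stake: 45% = 45%.
Via Basalt: 10% × 10% = 1%.
Total: 45% + 1% = 46%.
Rounded: 46.00%.

46.00%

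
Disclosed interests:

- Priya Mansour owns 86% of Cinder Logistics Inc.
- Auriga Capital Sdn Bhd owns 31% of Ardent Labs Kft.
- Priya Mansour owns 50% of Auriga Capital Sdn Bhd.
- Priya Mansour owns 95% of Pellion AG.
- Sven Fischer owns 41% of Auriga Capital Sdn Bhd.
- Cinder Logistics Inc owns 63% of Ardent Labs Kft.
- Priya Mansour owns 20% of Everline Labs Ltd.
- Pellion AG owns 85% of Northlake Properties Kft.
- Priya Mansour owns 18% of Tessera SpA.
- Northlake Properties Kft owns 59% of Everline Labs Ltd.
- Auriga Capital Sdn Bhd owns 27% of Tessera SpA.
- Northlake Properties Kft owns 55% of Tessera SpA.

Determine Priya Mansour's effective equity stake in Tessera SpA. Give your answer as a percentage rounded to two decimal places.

Priya reaches Tessera along 3 paths.
Direct stake: 18% = 18%.
Via Auriga: 50% × 27% = 13.5%.
Via Pellion → Northlake: 95% × 85% × 55% = 44.4125%.
Total: 18% + 13.5% + 44.4125% = 75.9125%.
Rounded: 75.91%.

75.91%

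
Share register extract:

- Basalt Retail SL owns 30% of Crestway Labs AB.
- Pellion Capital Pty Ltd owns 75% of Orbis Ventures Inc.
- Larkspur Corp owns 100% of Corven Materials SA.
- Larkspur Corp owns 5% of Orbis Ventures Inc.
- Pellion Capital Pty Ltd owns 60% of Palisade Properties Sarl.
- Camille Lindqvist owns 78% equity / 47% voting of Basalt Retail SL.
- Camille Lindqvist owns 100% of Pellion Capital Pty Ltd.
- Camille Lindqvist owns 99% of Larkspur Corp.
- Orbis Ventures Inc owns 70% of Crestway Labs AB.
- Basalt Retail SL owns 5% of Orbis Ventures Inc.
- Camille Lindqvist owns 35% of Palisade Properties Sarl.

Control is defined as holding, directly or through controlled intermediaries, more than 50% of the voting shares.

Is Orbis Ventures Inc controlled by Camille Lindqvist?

Camille holds 100% of Pellion, so Camille controls Pellion.
Camille holds 99% of Larkspur, so Camille controls Larkspur.
Larkspur and Pellion together hold 5% + 75% = 80% of Orbis, so Camille controls Orbis.

Yes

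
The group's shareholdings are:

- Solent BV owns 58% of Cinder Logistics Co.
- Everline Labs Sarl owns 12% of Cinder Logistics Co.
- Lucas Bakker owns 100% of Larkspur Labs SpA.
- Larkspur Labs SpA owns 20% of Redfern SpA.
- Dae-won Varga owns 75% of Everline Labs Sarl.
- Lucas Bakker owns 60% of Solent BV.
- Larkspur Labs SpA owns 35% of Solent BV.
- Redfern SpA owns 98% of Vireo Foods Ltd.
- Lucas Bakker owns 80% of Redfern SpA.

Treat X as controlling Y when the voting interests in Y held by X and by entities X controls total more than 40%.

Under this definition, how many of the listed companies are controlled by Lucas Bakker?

5

Lucas holds 100% of Larkspur, so Lucas controls Larkspur.
Larkspur and Lucas together hold 20% + 80% = 100% of Redfern, so Lucas controls Redfern.
Lucas and Larkspur together hold 60% + 35% = 95% of Solent, so Lucas controls Solent.
Redfern holds 98% of Vireo, so Lucas controls Vireo.
Solent holds 58% of Cinder, so Lucas controls Cinder.
No other company's threshold is met.
Lucas controls 5 companies.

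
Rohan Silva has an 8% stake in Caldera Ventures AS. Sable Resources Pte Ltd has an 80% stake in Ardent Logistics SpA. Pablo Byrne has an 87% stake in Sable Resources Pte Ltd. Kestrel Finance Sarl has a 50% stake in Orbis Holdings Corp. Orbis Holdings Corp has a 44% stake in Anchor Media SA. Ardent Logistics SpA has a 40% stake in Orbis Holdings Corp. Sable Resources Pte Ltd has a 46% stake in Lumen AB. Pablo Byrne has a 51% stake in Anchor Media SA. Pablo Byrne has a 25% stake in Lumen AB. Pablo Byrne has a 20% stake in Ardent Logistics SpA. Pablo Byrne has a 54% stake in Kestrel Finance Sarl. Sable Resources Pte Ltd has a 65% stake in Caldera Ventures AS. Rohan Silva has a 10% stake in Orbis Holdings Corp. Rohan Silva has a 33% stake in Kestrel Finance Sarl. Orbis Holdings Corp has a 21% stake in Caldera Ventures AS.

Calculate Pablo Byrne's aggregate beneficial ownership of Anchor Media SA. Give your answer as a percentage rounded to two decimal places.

Pablo reaches Anchor along 4 paths.
Via Kestrel → Orbis: 54% × 50% × 44% = 11.88%.
Via Sable → Ardent → Orbis: 87% × 80% × 40% × 44% = 12.2496%.
Via Ardent → Orbis: 20% × 40% × 44% = 3.52%.
Direct stake: 51% = 51%.
Total: 11.88% + 12.2496% + 3.52% + 51% = 78.6496%.
Rounded: 78.65%.

78.65%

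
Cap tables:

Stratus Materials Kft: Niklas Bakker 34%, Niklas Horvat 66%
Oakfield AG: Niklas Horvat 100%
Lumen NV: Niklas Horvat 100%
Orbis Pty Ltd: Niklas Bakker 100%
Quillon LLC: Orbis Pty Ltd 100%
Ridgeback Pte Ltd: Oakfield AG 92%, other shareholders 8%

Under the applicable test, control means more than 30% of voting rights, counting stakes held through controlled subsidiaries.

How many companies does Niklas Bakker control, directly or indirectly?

Niklas Bakker holds 34% of Stratus, so Niklas Bakker controls Stratus.
Niklas Bakker holds 100% of Orbis, so Niklas Bakker controls Orbis.
Orbis holds 100% of Quillon, so Niklas Bakker controls Quillon.
No other company's threshold is met.
Niklas Bakker controls 3 companies.

3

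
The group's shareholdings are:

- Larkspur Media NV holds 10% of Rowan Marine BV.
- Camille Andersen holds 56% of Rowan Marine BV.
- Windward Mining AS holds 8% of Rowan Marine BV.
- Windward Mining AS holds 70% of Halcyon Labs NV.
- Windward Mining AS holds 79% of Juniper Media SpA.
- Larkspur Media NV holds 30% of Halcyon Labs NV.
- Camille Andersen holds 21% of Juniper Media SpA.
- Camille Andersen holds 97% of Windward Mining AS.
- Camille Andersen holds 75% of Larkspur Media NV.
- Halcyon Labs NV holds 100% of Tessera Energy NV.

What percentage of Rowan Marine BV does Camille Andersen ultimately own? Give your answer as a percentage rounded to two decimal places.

71.26%

Camille reaches Rowan along 3 paths.
Via Larkspur: 75% × 10% = 7.5%.
Via Windward: 97% × 8% = 7.76%.
Direct stake: 56% = 56%.
Total: 7.5% + 7.76% + 56% = 71.26%.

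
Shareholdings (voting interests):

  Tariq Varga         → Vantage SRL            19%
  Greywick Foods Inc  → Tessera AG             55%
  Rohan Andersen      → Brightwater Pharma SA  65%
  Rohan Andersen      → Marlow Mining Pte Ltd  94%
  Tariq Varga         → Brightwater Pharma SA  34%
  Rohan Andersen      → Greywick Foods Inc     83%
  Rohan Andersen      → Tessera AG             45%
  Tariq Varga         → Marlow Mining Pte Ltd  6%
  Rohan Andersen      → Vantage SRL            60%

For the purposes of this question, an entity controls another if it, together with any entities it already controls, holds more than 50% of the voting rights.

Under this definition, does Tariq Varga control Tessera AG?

Tariq's largest direct stake is 34% in Brightwater, which does not meet the threshold, so Tariq controls no company.
Neither Tariq nor any entity Tariq controls holds any voting interest in Tessera.
So Tariq does not control Tessera.

No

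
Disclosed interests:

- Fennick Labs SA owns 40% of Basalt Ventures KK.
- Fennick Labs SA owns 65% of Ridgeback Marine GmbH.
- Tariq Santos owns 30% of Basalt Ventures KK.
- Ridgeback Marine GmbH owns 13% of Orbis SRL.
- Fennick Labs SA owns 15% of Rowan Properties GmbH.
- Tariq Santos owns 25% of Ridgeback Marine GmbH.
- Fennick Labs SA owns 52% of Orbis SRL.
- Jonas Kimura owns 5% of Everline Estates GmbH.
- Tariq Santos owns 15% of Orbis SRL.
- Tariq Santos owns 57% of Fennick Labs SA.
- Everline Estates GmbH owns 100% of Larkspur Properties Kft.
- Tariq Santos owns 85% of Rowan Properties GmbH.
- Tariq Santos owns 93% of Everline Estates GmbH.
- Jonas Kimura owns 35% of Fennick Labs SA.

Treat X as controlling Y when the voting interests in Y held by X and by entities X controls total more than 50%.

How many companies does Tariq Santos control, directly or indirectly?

7

Tariq holds 57% of Fennick, so Tariq controls Fennick.
Fennick and Tariq together hold 40% + 30% = 70% of Basalt, so Tariq controls Basalt.
Tariq holds 93% of Everline, so Tariq controls Everline.
Fennick and Tariq together hold 65% + 25% = 90% of Ridgeback, so Tariq controls Ridgeback.
Everline holds 100% of Larkspur, so Tariq controls Larkspur.
Fennick and Tariq together hold 15% + 85% = 100% of Rowan, so Tariq controls Rowan.
Fennick and Tariq and Ridgeback together hold 52% + 15% + 13% = 80% of Orbis, so Tariq controls Orbis.
Tariq controls 7 companies.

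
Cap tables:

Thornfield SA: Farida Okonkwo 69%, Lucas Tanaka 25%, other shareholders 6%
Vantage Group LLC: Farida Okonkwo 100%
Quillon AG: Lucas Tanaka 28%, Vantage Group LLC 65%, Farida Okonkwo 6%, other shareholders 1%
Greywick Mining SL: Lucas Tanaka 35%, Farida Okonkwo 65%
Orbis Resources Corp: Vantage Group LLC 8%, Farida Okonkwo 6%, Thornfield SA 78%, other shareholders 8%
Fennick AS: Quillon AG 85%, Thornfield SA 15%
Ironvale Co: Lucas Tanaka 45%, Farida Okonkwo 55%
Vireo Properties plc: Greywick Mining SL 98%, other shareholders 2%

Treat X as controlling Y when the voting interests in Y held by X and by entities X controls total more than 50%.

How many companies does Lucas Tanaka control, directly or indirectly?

Lucas's largest direct stake is 45% in Ironvale, which does not meet the threshold.
Lucas controls 0 companies.

0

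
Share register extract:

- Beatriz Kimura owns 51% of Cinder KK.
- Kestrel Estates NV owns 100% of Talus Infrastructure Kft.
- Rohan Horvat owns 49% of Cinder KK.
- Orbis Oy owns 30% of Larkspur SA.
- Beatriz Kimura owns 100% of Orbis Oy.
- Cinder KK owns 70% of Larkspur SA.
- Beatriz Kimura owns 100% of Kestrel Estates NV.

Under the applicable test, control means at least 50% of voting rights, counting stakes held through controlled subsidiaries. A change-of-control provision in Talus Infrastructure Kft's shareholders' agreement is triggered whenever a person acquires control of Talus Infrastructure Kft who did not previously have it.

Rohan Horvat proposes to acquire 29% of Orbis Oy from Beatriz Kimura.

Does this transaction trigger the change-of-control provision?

No

The purchase adds only to Rohan's holdings (Beatriz's stake shrinks), so Rohan is the only person who could newly come to control Talus.
Rohan's largest direct stake is 49% in Cinder, which does not meet the threshold, so Rohan controls no company.
Neither Rohan nor any entity Rohan controls holds any voting interest in Talus.
So before the transaction, Rohan does not control Talus.
After the purchase, Rohan holds 29% of Orbis directly, and Beatriz's stake falls to 71%.
Rohan's side now holds 29% of Orbis, not ≥ 50%, so Rohan still does not control Orbis.
After the transaction, neither Rohan nor any entity Rohan controls holds a voting interest in Talus, so Rohan still does not control it.
No new person acquires control, so the clause is not triggered.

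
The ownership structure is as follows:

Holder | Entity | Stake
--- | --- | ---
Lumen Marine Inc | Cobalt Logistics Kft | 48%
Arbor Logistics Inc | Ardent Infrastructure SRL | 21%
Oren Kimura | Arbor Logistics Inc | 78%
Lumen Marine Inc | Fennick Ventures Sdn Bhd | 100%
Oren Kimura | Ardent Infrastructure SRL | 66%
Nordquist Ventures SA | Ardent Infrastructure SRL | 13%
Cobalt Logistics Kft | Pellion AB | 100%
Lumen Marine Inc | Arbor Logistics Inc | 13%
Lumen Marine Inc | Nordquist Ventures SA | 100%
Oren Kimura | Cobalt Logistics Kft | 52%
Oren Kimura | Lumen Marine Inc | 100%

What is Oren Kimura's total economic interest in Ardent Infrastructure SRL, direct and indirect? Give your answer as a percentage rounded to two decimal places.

Oren reaches Ardent along 4 paths.
Direct stake: 66% = 66%.
Via Lumen → Nordquist: 100% × 100% × 13% = 13%.
Via Arbor: 78% × 21% = 16.38%.
Via Lumen → Arbor: 100% × 13% × 21% = 2.73%.
Total: 66% + 13% + 16.38% + 2.73% = 98.11%.

98.11%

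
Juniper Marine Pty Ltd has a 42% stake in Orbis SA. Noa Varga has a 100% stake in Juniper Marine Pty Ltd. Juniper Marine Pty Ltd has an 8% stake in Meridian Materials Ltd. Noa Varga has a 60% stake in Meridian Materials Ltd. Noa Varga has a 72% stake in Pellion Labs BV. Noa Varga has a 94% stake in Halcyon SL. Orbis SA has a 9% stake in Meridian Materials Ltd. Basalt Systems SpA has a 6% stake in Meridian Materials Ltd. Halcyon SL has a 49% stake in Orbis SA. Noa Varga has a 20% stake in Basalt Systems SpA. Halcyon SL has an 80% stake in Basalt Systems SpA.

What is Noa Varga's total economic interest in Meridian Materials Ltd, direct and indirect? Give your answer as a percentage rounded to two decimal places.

Noa reaches Meridian along 6 paths.
Direct stake: 60% = 60%.
Via Basalt: 20% × 6% = 1.2%.
Via Halcyon → Basalt: 94% × 80% × 6% = 4.512%.
Via Halcyon → Orbis: 94% × 49% × 9% = 4.1454%.
Via Juniper → Orbis: 100% × 42% × 9% = 3.78%.
Via Juniper: 100% × 8% = 8%.
Total: 60% + 1.2% + 4.512% + 4.1454% + 3.78% + 8% = 81.6374%.
Rounded: 81.64%.

81.64%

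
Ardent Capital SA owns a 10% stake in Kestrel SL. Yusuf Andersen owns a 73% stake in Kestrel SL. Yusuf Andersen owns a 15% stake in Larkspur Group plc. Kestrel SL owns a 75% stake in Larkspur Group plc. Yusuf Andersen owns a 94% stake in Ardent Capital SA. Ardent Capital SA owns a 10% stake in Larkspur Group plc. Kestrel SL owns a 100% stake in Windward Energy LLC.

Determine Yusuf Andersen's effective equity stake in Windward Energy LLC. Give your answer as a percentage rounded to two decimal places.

82.40%

Yusuf reaches Windward along 2 paths.
Via Kestrel: 73% × 100% = 73%.
Via Ardent → Kestrel: 94% × 10% × 100% = 9.4%.
Total: 73% + 9.4% = 82.4%.
Rounded: 82.40%.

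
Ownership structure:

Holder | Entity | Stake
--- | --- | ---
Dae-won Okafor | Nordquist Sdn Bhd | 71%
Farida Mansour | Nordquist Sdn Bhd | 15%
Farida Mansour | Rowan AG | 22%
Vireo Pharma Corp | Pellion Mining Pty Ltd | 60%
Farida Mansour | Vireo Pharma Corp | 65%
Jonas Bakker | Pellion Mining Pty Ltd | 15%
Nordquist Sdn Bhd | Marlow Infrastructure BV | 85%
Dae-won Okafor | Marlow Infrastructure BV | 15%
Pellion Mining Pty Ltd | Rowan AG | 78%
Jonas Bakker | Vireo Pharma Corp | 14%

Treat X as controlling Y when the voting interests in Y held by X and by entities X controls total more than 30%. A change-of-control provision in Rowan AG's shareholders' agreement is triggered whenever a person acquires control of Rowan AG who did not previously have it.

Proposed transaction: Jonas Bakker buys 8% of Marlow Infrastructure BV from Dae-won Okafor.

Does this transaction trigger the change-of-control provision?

No

The purchase adds only to Jonas's holdings (Dae-won's stake shrinks), so Jonas is the only person who could newly come to control Rowan.
Jonas's largest direct stake is 15% in Pellion, which does not meet the threshold, so Jonas controls no company.
Neither Jonas nor any entity Jonas controls holds any voting interest in Rowan.
So before the transaction, Jonas does not control Rowan.
After the purchase, Jonas holds 8% of Marlow directly, and Dae-won's stake falls to 7%.
Jonas's side now holds 8% of Marlow, not > 30%, so Jonas still does not control Marlow.
After the transaction, neither Jonas nor any entity Jonas controls holds a voting interest in Rowan, so Jonas still does not control it.
No new person acquires control, so the clause is not triggered.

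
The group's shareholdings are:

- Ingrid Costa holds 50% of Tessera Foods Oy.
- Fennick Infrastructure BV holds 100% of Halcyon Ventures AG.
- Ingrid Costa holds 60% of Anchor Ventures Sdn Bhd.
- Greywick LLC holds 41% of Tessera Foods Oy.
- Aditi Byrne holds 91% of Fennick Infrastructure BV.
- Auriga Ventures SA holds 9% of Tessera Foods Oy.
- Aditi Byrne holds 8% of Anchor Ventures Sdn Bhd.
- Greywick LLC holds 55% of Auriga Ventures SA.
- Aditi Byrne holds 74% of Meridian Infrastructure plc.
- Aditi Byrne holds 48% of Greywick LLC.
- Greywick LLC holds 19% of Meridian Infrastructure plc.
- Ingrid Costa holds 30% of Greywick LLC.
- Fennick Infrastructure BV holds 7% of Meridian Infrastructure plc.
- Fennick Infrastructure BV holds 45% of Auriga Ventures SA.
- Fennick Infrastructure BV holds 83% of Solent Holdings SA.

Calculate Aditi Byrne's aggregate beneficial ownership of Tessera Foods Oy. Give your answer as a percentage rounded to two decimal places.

Aditi reaches Tessera along 3 paths.
Via Fennick → Auriga: 91% × 45% × 9% = 3.6855%.
Via Greywick → Auriga: 48% × 55% × 9% = 2.376%.
Via Greywick: 48% × 41% = 19.68%.
Total: 3.6855% + 2.376% + 19.68% = 25.7415%.
Rounded: 25.74%.

25.74%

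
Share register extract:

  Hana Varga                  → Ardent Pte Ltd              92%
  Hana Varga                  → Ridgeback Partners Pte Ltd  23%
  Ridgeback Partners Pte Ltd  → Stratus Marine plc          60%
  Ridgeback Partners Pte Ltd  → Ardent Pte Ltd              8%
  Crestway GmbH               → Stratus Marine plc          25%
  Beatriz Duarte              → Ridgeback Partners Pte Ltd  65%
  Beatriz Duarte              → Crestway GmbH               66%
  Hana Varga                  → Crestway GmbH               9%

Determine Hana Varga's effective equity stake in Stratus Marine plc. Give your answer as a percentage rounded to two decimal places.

16.05%

Hana reaches Stratus along 2 paths.
Via Ridgeback: 23% × 60% = 13.8%.
Via Crestway: 9% × 25% = 2.25%.
Total: 13.8% + 2.25% = 16.05%.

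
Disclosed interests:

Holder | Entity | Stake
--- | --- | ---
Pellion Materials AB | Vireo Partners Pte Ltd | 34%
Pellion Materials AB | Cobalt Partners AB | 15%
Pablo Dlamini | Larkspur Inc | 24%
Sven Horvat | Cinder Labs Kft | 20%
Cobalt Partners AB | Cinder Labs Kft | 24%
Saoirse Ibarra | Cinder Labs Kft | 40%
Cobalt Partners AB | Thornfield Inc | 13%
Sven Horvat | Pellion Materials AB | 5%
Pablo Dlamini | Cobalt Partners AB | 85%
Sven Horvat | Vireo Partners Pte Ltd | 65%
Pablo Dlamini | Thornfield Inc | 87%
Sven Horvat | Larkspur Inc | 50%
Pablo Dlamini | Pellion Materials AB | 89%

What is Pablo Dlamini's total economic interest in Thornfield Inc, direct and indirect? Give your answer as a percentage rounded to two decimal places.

Pablo reaches Thornfield along 3 paths.
Direct stake: 87% = 87%.
Via Pellion → Cobalt: 89% × 15% × 13% = 1.7355%.
Via Cobalt: 85% × 13% = 11.05%.
Total: 87% + 1.7355% + 11.05% = 99.7855%.
Rounded: 99.79%.

99.79%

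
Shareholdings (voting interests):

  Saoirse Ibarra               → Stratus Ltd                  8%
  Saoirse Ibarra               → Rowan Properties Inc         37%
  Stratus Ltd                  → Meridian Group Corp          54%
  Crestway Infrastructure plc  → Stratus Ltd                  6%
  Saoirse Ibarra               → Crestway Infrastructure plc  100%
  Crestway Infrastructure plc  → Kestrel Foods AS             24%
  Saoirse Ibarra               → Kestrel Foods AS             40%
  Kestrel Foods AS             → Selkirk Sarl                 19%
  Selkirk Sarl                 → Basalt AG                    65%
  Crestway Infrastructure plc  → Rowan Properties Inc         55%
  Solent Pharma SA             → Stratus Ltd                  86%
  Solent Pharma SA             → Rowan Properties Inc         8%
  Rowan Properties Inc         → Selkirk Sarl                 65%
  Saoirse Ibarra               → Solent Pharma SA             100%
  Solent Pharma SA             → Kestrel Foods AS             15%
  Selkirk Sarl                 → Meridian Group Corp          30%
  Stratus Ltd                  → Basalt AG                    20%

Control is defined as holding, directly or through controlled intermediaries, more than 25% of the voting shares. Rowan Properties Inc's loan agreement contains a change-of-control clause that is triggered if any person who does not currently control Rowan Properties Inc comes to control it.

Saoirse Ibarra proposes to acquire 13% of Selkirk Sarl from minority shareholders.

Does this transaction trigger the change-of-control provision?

No

The purchase changes only Saoirse's holdings, so Saoirse is the only person who could newly come to control Rowan.
Saoirse holds 100% of Crestway, so Saoirse controls Crestway.
Saoirse holds 100% of Solent, so Saoirse controls Solent.
Solent and Saoirse and Crestway together hold 8% + 37% + 55% = 100% of Rowan, so Saoirse controls Rowan.
So Saoirse already controls Rowan before the transaction.
After the purchase, Saoirse holds 13% of Selkirk directly.
Saoirse controlled Rowan already, so this is not a new person acquiring control; every other person's position is unchanged or reduced.
No new person acquires control, so the clause is not triggered.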